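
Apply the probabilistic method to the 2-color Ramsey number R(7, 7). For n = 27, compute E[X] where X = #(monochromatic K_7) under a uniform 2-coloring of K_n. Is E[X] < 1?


E[X] = C(27, 7) · 2^{1 − 21} = 888030 · 2^{−20} = 888030/1048576.
As a reduced fraction: E[X] = 444015/524288 ≈ 0.8469.
Is E[X] < 1? YES.
Since E[X] < 1, there exists a 2-coloring of K_{27} with no monochromatic K_7; hence R(7, 7) > 27.

E[X] = 444015/524288 ≈ 0.8469; E[X] < 1, so R(7, 7) > 27.


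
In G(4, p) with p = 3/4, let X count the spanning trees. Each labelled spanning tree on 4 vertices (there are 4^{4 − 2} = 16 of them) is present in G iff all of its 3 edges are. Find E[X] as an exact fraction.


K_4 has 4^{4 − 2} = 16 labelled spanning trees.
For each such spanning tree H, let X_H = 1 if all 3 edges of H are present in G. Then P[X_H = 1] = p^{3} = (3/4)^{3} = 27/64.
By linearity: E[X] = Σ_H E[X_H] = 16 · p^{3} = 16 · 27/64 = 27/4.
Numerically: E[X] ≈ 6.75.

E[X] = 16 · (3/4)^{3} = 27/4 ≈ 6.75.


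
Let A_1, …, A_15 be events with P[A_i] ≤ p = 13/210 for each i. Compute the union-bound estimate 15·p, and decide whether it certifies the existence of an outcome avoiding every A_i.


Union bound: P[∪_{i=1}^{15} A_i] ≤ Σ_i P[A_i] ≤ 15·p = 15·(13/210) = 13/14.
Numerically: 13/14 ≈ 0.92857.
Is 13/14 < 1? YES.
Since P[∪ A_i] ≤ 13/14 < 1, the complement has P[∩ A_i^c] ≥ 1 − 13/14 = 1/14 > 0, so some outcome avoids every A_i.

15·p = 13/14 ≈ 0.92857; existence CERTIFIED by the union bound.


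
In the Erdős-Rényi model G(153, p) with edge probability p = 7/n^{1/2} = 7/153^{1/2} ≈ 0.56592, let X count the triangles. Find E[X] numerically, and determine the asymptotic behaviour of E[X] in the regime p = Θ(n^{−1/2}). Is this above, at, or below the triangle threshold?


Number of potential triangles: C(153, 3) = 585276.
Each occurs with probability p³ ≈ (0.56592)³ ≈ 1.8124122e-01.
By linearity: E[X] = C(153, 3)·p³ ≈ 585276 · 1.8124122e-01 ≈ 106076.13552.
Since α = 1/2 < 1, p = c/n^{1/2} ≫ 1/n is above the triangle threshold p ~ 1/n. Asymptotically E[X] ~ (c³/6)·n^{3(1−α)} = (7³/6)·n^{1.5} → ∞; triangles are abundant w.h.p.

E[X] ≈ 106076.13552; in regime p = Θ(1/n^{1/2}) E[X] diverges (above the triangle threshold p ~ 1/n).


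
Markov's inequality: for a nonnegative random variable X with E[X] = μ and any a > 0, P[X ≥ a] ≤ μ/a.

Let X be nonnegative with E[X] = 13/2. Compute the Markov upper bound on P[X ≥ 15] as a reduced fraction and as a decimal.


μ = E[X] = 13/2, a = 15.
Markov: P[X ≥ 15] ≤ μ/a = (13/2)/15 = 13/30.
Numerically: ≈ 0.433.
(Since a = 15 > μ = 6.500, the bound 13/30 is < 1 and informative.)

P[X ≥ 15] ≤ 13/30 ≈ 0.433.


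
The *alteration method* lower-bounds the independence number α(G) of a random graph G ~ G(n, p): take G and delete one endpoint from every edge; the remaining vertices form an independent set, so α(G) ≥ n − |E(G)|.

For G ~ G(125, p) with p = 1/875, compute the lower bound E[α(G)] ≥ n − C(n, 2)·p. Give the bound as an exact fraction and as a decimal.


E[|E(G)|] = C(125, 2)·p = 7750 · (1/875) = 62/7.
E[α(G)] ≥ n − E[|E(G)|] = 125 − 62/7 = 813/7.
Numerically: ≈ 116.143.
(This is only a lower bound; the true E[α(G)] may be larger.)

E[α(G)] ≥ 813/7 ≈ 116.143.


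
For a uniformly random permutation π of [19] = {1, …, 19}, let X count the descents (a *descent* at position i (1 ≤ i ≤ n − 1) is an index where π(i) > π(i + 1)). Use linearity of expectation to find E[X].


Write X = Σ X_I over i = 1, …, 18, with X_I the indicator of one descent.
There are 18 indicators.
For each fixed i, the pair (π(i), π(i+1)) is a uniformly random ordered pair of distinct values from {1, …, 19}; by symmetry P[π(i) > π(i+1)] = 1/2.
By linearity: E[X] = 18 · (1/2) = (19 − 1) · (1/2) = 9 ≈ 9.0000.

E[X] = 9 = 9.0000.


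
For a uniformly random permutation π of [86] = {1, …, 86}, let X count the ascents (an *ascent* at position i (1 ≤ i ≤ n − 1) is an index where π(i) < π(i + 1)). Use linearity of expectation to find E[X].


Write X = Σ X_I over i = 1, …, 85, with X_I the indicator of one ascent.
There are 85 indicators.
For each fixed i, the pair (π(i), π(i+1)) is a uniformly random ordered pair of distinct values from {1, …, 86}; by symmetry P[π(i) < π(i+1)] = 1/2.
By linearity: E[X] = 85 · (1/2) = (86 − 1) · (1/2) = 85/2 ≈ 42.500.

E[X] = 85/2 = 42.500.


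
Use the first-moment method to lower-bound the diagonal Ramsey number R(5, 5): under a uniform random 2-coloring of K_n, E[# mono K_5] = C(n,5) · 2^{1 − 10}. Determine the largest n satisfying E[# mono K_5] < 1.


We need C(n, 5) · 2^{1 − 10} < 1, i.e. C(n, 5) < 2^{10 − 1} = 512.
Check values of n near the boundary:
  n = 7: C(7, 5) = 21; 21 < 512? YES
  n = 8: C(8, 5) = 56; 56 < 512? YES
  n = 9: C(9, 5) = 126; 126 < 512? YES
  n = 10: C(10, 5) = 252; 252 < 512? YES
  n = 11: C(11, 5) = 462; 462 < 512? YES
  n = 12: C(12, 5) = 792; 792 < 512? NO
  n = 13: C(13, 5) = 1287; 1287 < 512? NO
The largest n with C(n, 5) < 512 is n = 11 (where E[X] = 231/256 ≈ 0.90234). Hence R(5, 5) > 11, i.e. R(5, 5) ≥ 12.

Largest n = 11; hence R(5, 5) > 11.


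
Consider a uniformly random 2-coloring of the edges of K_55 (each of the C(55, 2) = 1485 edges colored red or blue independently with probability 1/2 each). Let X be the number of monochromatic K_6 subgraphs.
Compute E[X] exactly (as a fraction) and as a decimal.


Let X = Σ_S X_S over the C(55, 6) = 28989675 subsets S of size 6, where X_S = 1 if the K_6 on S is monochromatic.
For a fixed S, the K_6 on S has C(6, 2) = 15 edges. P[all 15 edges red] = (1/2)^15, and likewise for blue, so P[monochromatic] = 2·(1/2)^15 = 2^{1 − 15} = 1/16384.
By linearity: E[X] = C(55, 6) · 2^{1 − 15} = 28989675 · 1/16384 = 28989675/16384.
Numerically: E[X] ≈ 1769.3893.

E[X] = C(55,6)·2^(1−C(6,2)) = 28989675/16384 ≈ 1769.3893.


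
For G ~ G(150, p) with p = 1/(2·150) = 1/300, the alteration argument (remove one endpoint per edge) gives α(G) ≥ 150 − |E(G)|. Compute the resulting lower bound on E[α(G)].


E[|E(G)|] = C(150, 2)·p = 11175 · (1/300) = 149/4.
E[α(G)] ≥ n − E[|E(G)|] = 150 − 149/4 = 451/4.
Numerically: ≈ 112.750000.
(This is only a lower bound; the true E[α(G)] may be larger.)

E[α(G)] ≥ 451/4 ≈ 112.750000.


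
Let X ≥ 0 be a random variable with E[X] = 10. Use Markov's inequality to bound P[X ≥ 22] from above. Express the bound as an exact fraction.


μ = E[X] = 10, a = 22.
Markov: P[X ≥ 22] ≤ μ/a = (10)/22 = 5/11.
Numerically: ≈ 0.4545.
(Since a = 22 > μ = 10.0000, the bound 5/11 is < 1 and informative.)

P[X ≥ 22] ≤ 5/11 ≈ 0.4545.


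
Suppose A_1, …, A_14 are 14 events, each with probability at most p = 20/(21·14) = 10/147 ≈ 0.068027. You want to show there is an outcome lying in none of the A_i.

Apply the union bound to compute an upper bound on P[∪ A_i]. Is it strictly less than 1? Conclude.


Union bound: P[∪_{i=1}^{14} A_i] ≤ Σ_i P[A_i] ≤ 14·p = 14·(10/147) = 20/21.
Numerically: 20/21 ≈ 0.952381.
Is 20/21 < 1? YES.
Since P[∪ A_i] ≤ 20/21 < 1, the complement has P[∩ A_i^c] ≥ 1 − 20/21 = 1/21 > 0, so some outcome avoids every A_i.

14·p = 20/21 ≈ 0.952381; existence CERTIFIED by the union bound.


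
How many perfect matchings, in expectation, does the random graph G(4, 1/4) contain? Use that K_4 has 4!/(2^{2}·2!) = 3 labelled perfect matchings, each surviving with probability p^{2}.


K_4 has 4!/(2^{2}·2!) = 3 labelled perfect matchings.
For each such perfect matching H, let X_H = 1 if all 2 edges of H are present in G. Then P[X_H = 1] = p^{2} = (1/4)^{2} = 1/16.
Summing the indicators: E[X] = Σ_H E[X_H] = 3 · p^{2} = 3 · 1/16 = 3/16.
Numerically: E[X] ≈ 0.1875.

E[X] = 3 · (1/4)^{2} = 3/16 ≈ 0.1875.


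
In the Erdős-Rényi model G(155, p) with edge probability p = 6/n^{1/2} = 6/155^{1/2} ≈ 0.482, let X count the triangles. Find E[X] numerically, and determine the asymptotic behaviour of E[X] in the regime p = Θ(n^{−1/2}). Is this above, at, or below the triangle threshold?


Number of potential triangles: C(155, 3) = 608685.
Each occurs with probability p³ ≈ (0.482)³ ≈ 1.11933e-01.
By linearity: E[X] = C(155, 3)·p³ ≈ 608685 · 1.11933e-01 ≈ 68131.634.
Since α = 1/2 < 1, p = c/n^{1/2} ≫ 1/n is above the triangle threshold p ~ 1/n. Asymptotically E[X] ~ (c³/6)·n^{3(1−α)} = (6³/6)·n^{1.5} → ∞; triangles are abundant w.h.p.

E[X] ≈ 68131.634; in regime p = Θ(1/n^{1/2}) E[X] diverges (above the triangle threshold p ~ 1/n).


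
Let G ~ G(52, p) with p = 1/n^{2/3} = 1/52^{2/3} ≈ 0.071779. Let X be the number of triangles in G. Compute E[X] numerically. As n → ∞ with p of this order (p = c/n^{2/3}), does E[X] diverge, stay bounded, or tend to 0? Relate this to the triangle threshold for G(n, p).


Number of potential triangles: C(52, 3) = 22100.
Each occurs with probability p³ ≈ (0.071779)³ ≈ 3.6982249e-04.
By linearity: E[X] = C(52, 3)·p³ ≈ 22100 · 3.6982249e-04 ≈ 8.17308.
Since α = 2/3 < 1, p = c/n^{2/3} ≫ 1/n is above the triangle threshold p ~ 1/n. Asymptotically E[X] ~ (c³/6)·n^{3(1−α)} = (1³/6)·n^{1} → ∞; triangles are abundant w.h.p.

E[X] ≈ 8.17308; in regime p = Θ(1/n^{2/3}) E[X] diverges (above the triangle threshold p ~ 1/n).


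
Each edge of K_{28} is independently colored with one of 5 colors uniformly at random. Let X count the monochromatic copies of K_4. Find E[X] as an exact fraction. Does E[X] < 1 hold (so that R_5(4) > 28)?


E[X] = C(28, 4) · 5^{1 − 6} = 20475 · 5^{−5} = 20475/3125.
As a reduced fraction: E[X] = 819/125 ≈ 6.552000.
Is E[X] < 1? NO.
Since E[X] ≥ 1, the first-moment bound is inconclusive at n = 28; it does NOT by itself certify R_5(4) > 28.

E[X] = 819/125 ≈ 6.552000; E[X] ≥ 1; first-moment method inconclusive here.


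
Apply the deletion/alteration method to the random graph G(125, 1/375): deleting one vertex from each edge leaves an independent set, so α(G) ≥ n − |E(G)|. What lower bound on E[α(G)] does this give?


E[|E(G)|] = C(125, 2)·p = 7750 · (1/375) = 62/3.
E[α(G)] ≥ n − E[|E(G)|] = 125 − 62/3 = 313/3.
Numerically: ≈ 104.333.
(This is only a lower bound; the true E[α(G)] may be larger.)

E[α(G)] ≥ 313/3 ≈ 104.333.


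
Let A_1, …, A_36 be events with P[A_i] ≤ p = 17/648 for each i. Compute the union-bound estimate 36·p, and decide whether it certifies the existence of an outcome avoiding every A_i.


Union bound: P[∪_{i=1}^{36} A_i] ≤ Σ_i P[A_i] ≤ 36·p = 36·(17/648) = 17/18.
Numerically: 17/18 ≈ 0.9444444.
Is 17/18 < 1? YES.
Since P[∪ A_i] ≤ 17/18 < 1, the complement has P[∩ A_i^c] ≥ 1 − 17/18 = 1/18 > 0, so some outcome avoids every A_i.

36·p = 17/18 ≈ 0.9444444; existence CERTIFIED by the union bound.


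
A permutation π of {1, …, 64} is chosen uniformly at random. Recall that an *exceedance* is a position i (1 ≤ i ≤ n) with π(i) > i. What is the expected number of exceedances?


Write X = Σ_{i=1}^{64} X_i, where X_i = 1_{π(i) > i}.
For each fixed i, π(i) is uniform over {1, …, 64} (marginal of a uniform permutation), so P[π(i) > i] = (n − i)/n. Summing: Σ_{i=1}^{64} (n − i)/n = (0 + 1 + … + 63)/64 = 64(64 − 1)/(2·64) = (64 − 1)/2.
Hence E[X] = Σ_{i=1}^{64} (64 − i)/64 = 63/2 ≈ 31.500000.

E[X] = 63/2 = 31.500000.


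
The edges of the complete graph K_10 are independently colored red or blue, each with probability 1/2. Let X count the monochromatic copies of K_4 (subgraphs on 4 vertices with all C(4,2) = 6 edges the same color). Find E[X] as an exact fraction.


Let X = Σ_S X_S over the C(10, 4) = 210 subsets S of size 4, where X_S = 1 if the K_4 on S is monochromatic.
For a fixed S, the K_4 on S has C(4, 2) = 6 edges. P[all 6 edges red] = (1/2)^6, and likewise for blue, so P[monochromatic] = 2·(1/2)^6 = 2^{1 − 6} = 1/32.
Summing: E[X] = C(10, 4) · 2^{1 − 6} = 210 · 1/32 = 105/16.
Numerically: E[X] ≈ 6.5625.

E[X] = C(10,4)·2^(1−C(4,2)) = 105/16 ≈ 6.5625.


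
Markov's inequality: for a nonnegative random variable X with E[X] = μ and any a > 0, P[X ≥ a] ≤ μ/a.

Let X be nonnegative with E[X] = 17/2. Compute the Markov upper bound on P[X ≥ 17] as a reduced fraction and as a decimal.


μ = E[X] = 17/2, a = 17.
Markov: P[X ≥ 17] ≤ μ/a = (17/2)/17 = 1/2.
Numerically: ≈ 0.5000.
(Since a = 17 > μ = 8.5000, the bound 1/2 is < 1 and informative.)

P[X ≥ 17] ≤ 1/2 ≈ 0.5000.


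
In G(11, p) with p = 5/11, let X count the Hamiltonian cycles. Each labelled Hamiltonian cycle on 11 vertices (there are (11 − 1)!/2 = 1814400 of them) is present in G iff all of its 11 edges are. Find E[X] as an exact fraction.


K_11 has (11 − 1)!/2 = 1814400 labelled Hamiltonian cycles.
For each such Hamiltonian cycle H, let X_H = 1 if all 11 edges of H are present in G. Then P[X_H = 1] = p^{11} = (5/11)^{11} = 48828125/285311670611.
By linearity: E[X] = Σ_H E[X_H] = 1814400 · p^{11} = 1814400 · 48828125/285311670611 = 88593750000000/285311670611.
Numerically: E[X] ≈ 310.52.

E[X] = 1814400 · (5/11)^{11} = 88593750000000/285311670611 ≈ 310.52.


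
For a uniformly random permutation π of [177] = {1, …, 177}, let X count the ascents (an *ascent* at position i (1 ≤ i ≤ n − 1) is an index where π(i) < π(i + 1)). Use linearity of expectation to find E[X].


Write X = Σ X_I over i = 1, …, 176, with X_I the indicator of one ascent.
There are 176 indicators.
For each fixed i, the pair (π(i), π(i+1)) is a uniformly random ordered pair of distinct values from {1, …, 177}; by symmetry P[π(i) < π(i+1)] = 1/2.
By linearity: E[X] = 176 · (1/2) = (177 − 1) · (1/2) = 88 ≈ 88.000000.

E[X] = 88 = 88.000000.


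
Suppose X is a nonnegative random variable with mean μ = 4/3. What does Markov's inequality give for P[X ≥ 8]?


μ = E[X] = 4/3, a = 8.
Markov: P[X ≥ 8] ≤ μ/a = (4/3)/8 = 1/6.
Numerically: ≈ 0.16667.
(Since a = 8 > μ = 1.33333, the bound 1/6 is < 1 and informative.)

P[X ≥ 8] ≤ 1/6 ≈ 0.16667.


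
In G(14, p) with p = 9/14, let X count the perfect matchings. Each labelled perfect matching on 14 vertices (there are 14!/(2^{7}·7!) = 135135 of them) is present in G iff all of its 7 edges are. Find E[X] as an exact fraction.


K_14 has 14!/(2^{7}·7!) = 135135 labelled perfect matchings.
For each such perfect matching H, let X_H = 1 if all 7 edges of H are present in G. Then P[X_H = 1] = p^{7} = (9/14)^{7} = 4782969/105413504.
Summing the indicators: E[X] = Σ_H E[X_H] = 135135 · p^{7} = 135135 · 4782969/105413504 = 92335216545/15059072.
Numerically: E[X] ≈ 6131.53.

E[X] = 135135 · (9/14)^{7} = 92335216545/15059072 ≈ 6131.53.


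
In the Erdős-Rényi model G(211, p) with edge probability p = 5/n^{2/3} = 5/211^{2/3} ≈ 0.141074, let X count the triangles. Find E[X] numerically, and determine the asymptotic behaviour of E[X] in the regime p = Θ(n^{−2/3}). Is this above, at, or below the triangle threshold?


Number of potential triangles: C(211, 3) = 1543465.
Each occurs with probability p³ ≈ (0.141074)³ ≈ 2.80766380e-03.
By linearity: E[X] = C(211, 3)·p³ ≈ 1543465 · 2.80766380e-03 ≈ 4333.530806.
Since α = 2/3 < 1, p = c/n^{2/3} ≫ 1/n is above the triangle threshold p ~ 1/n. Asymptotically E[X] ~ (c³/6)·n^{3(1−α)} = (5³/6)·n^{1} → ∞; triangles are abundant w.h.p.

E[X] ≈ 4333.530806; in regime p = Θ(1/n^{2/3}) E[X] diverges (above the triangle threshold p ~ 1/n).


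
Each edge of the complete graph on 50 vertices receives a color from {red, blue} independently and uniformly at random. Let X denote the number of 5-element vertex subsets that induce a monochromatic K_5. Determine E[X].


Let X = Σ_S X_S over the C(50, 5) = 2118760 subsets S of size 5, where X_S = 1 if the K_5 on S is monochromatic.
For a fixed S, the K_5 on S has C(5, 2) = 10 edges. P[all 10 edges red] = (1/2)^10, and likewise for blue, so P[monochromatic] = 2·(1/2)^10 = 2^{1 − 10} = 1/512.
By linearity of expectation: E[X] = C(50, 5) · 2^{1 − 10} = 2118760 · 1/512 = 264845/64.
Numerically: E[X] ≈ 4138.203.

E[X] = C(50,5)·2^(1−C(5,2)) = 264845/64 ≈ 4138.203.


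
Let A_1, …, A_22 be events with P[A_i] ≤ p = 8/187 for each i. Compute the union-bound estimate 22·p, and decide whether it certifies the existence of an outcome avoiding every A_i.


Union bound: P[∪_{i=1}^{22} A_i] ≤ Σ_i P[A_i] ≤ 22·p = 22·(8/187) = 16/17.
Numerically: 16/17 ≈ 0.9411765.
Is 16/17 < 1? YES.
Since P[∪ A_i] ≤ 16/17 < 1, the complement has P[∩ A_i^c] ≥ 1 − 16/17 = 1/17 > 0, so some outcome avoids every A_i.

22·p = 16/17 ≈ 0.9411765; existence CERTIFIED by the union bound.


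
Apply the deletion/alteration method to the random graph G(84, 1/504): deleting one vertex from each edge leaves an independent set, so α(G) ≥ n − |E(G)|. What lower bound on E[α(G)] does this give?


E[|E(G)|] = C(84, 2)·p = 3486 · (1/504) = 83/12.
E[α(G)] ≥ n − E[|E(G)|] = 84 − 83/12 = 925/12.
Numerically: ≈ 77.0833.
(This is only a lower bound; the true E[α(G)] may be larger.)

E[α(G)] ≥ 925/12 ≈ 77.0833.


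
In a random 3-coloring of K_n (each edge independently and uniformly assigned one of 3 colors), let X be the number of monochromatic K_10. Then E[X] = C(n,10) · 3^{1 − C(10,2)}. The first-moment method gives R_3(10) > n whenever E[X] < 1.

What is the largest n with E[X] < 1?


We need C(n, 10) · 3^{1 − 45} < 1, i.e. C(n, 10) < 3^{45 − 1} = 984770902183611232881.
Check values of n near the boundary:
  n = 568: C(568, 10) = 889446337783744949208; 889446337783744949208 < 984770902183611232881? YES
  n = 569: C(569, 10) = 905357721286137524328; 905357721286137524328 < 984770902183611232881? YES
  n = 570: C(570, 10) = 921524823451961408691; 921524823451961408691 < 984770902183611232881? YES
  n = 571: C(571, 10) = 937951290893172842001; 937951290893172842001 < 984770902183611232881? YES
  n = 572: C(572, 10) = 954640815642161682606; 954640815642161682606 < 984770902183611232881? YES
  n = 573: C(573, 10) = 971597135635805762226; 971597135635805762226 < 984770902183611232881? YES
  n = 574: C(574, 10) = 988824035203816502691; 988824035203816502691 < 984770902183611232881? NO
  n = 575: C(575, 10) = 1006325345561406175305; 1006325345561406175305 < 984770902183611232881? NO
  n = 576: C(576, 10) = 1024104945306307344480; 1024104945306307344480 < 984770902183611232881? NO
The largest n with C(n, 10) < 984770902183611232881 is n = 573 (where E[X] = 35985079097622435638/36472996377170786403 ≈ 0.987). Hence R_3(10) > 573, i.e. R_3(10) ≥ 574.

Largest n = 573; hence R_3(10) > 573.


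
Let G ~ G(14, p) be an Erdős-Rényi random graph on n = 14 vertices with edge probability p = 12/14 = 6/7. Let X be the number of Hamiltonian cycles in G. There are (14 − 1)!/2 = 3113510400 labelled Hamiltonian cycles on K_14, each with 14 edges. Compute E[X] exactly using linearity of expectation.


K_14 has (14 − 1)!/2 = 3113510400 labelled Hamiltonian cycles.
For each such Hamiltonian cycle H, let X_H = 1 if all 14 edges of H are present in G. Then P[X_H = 1] = p^{14} = (6/7)^{14} = 78364164096/678223072849.
Summing the indicators: E[X] = Σ_H E[X_H] = 3113510400 · p^{14} = 3113510400 · 78364164096/678223072849 = 34855377128600371200/96889010407.
Numerically: E[X] ≈ 3.59745e+08.

E[X] = 3113510400 · (6/7)^{14} = 34855377128600371200/96889010407 ≈ 3.59745e+08.


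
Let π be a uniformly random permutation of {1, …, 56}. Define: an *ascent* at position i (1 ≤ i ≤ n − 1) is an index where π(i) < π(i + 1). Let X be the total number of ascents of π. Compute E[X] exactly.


Write X = Σ X_I over i = 1, …, 55, with X_I the indicator of one ascent.
There are 55 indicators.
For each fixed i, the pair (π(i), π(i+1)) is a uniformly random ordered pair of distinct values from {1, …, 56}; by symmetry P[π(i) < π(i+1)] = 1/2.
By linearity: E[X] = 55 · (1/2) = (56 − 1) · (1/2) = 55/2 ≈ 27.5000.

E[X] = 55/2 = 27.5000.


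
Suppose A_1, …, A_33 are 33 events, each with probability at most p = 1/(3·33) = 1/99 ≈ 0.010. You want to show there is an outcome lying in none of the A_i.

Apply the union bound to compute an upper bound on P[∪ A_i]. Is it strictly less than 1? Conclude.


Union bound: P[∪_{i=1}^{33} A_i] ≤ Σ_i P[A_i] ≤ 33·p = 33·(1/99) = 1/3.
Numerically: 1/3 ≈ 0.333.
Is 1/3 < 1? YES.
Since P[∪ A_i] ≤ 1/3 < 1, the complement has P[∩ A_i^c] ≥ 1 − 1/3 = 2/3 > 0, so some outcome avoids every A_i.

33·p = 1/3 ≈ 0.333; existence CERTIFIED by the union bound.


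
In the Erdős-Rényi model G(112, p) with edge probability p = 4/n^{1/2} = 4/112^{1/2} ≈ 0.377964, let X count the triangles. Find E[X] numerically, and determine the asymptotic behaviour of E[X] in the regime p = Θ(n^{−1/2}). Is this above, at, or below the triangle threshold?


Number of potential triangles: C(112, 3) = 227920.
Each occurs with probability p³ ≈ (0.377964)³ ≈ 5.39949247e-02.
By linearity: E[X] = C(112, 3)·p³ ≈ 227920 · 5.39949247e-02 ≈ 12306.523241.
Since α = 1/2 < 1, p = c/n^{1/2} ≫ 1/n is above the triangle threshold p ~ 1/n. Asymptotically E[X] ~ (c³/6)·n^{3(1−α)} = (4³/6)·n^{1.5} → ∞; triangles are abundant w.h.p.

E[X] ≈ 12306.523241; in regime p = Θ(1/n^{1/2}) E[X] diverges (above the triangle threshold p ~ 1/n).


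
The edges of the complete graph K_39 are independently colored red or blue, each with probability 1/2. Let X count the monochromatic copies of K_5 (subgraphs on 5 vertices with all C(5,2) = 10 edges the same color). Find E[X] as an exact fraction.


Let X = Σ_S X_S over the C(39, 5) = 575757 subsets S of size 5, where X_S = 1 if the K_5 on S is monochromatic.
For a fixed S, the K_5 on S has C(5, 2) = 10 edges. P[all 10 edges red] = (1/2)^10, and likewise for blue, so P[monochromatic] = 2·(1/2)^10 = 2^{1 − 10} = 1/512.
By linearity of expectation: E[X] = C(39, 5) · 2^{1 − 10} = 575757 · 1/512 = 575757/512.
Numerically: E[X] ≈ 1124.525391.

E[X] = C(39,5)·2^(1−C(5,2)) = 575757/512 ≈ 1124.525391.


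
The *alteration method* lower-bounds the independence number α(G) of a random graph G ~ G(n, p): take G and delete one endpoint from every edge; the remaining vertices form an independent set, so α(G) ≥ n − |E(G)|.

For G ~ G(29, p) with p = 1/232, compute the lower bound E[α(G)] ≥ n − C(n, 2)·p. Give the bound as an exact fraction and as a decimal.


E[|E(G)|] = C(29, 2)·p = 406 · (1/232) = 7/4.
E[α(G)] ≥ n − E[|E(G)|] = 29 − 7/4 = 109/4.
Numerically: ≈ 27.250000.
(This is only a lower bound; the true E[α(G)] may be larger.)

E[α(G)] ≥ 109/4 ≈ 27.250000.


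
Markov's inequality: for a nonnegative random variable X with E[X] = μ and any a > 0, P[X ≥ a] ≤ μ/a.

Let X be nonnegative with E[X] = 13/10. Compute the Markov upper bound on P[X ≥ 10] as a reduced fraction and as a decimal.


μ = E[X] = 13/10, a = 10.
Markov: P[X ≥ 10] ≤ μ/a = (13/10)/10 = 13/100.
Numerically: ≈ 0.130.
(Since a = 10 > μ = 1.300, the bound 13/100 is < 1 and informative.)

P[X ≥ 10] ≤ 13/100 ≈ 0.130.


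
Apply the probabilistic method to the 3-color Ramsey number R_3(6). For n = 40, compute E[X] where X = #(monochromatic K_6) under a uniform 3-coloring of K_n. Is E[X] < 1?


E[X] = C(40, 6) · 3^{1 − 15} = 3838380 · 3^{−14} = 3838380/4782969.
As a reduced fraction: E[X] = 1279460/1594323 ≈ 0.803.
Is E[X] < 1? YES.
Since E[X] < 1, there exists a 3-coloring of K_{40} with no monochromatic K_6; hence R_3(6) > 40.

E[X] = 1279460/1594323 ≈ 0.803; E[X] < 1, so R_3(6) > 40.


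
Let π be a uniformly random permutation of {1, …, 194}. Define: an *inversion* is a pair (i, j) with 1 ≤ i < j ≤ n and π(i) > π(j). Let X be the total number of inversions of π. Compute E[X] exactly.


Write X = Σ X_I over the C(194, 2) = 18721 pairs i < j, with X_I the indicator of one inversion.
There are 18721 indicators.
For each fixed pair i < j, the values π(i) and π(j) are two distinct elements of {1, …, 194} in uniformly random order; by symmetry P[π(i) > π(j)] = 1/2.
By linearity: E[X] = 18721 · (1/2) = C(194, 2) · (1/2) = 18721/2 = 18721/2 ≈ 9360.500000.

E[X] = 18721/2 = 9360.500000.


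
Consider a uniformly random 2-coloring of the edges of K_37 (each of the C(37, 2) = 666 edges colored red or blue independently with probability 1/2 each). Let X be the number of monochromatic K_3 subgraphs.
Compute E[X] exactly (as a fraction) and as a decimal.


Let X = Σ_S X_S over the C(37, 3) = 7770 subsets S of size 3, where X_S = 1 if the K_3 on S is monochromatic.
For a fixed S, the K_3 on S has C(3, 2) = 3 edges. P[all 3 edges red] = (1/2)^3, and likewise for blue, so P[monochromatic] = 2·(1/2)^3 = 2^{1 − 3} = 1/4.
Summing: E[X] = C(37, 3) · 2^{1 − 3} = 7770 · 1/4 = 3885/2.
Numerically: E[X] ≈ 1942.500.

E[X] = C(37,3)·2^(1−C(3,2)) = 3885/2 ≈ 1942.500.


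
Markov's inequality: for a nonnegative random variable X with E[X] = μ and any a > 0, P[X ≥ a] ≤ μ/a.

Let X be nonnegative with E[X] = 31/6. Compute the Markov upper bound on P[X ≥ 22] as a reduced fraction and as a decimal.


μ = E[X] = 31/6, a = 22.
Markov: P[X ≥ 22] ≤ μ/a = (31/6)/22 = 31/132.
Numerically: ≈ 0.234848.
(Since a = 22 > μ = 5.166667, the bound 31/132 is < 1 and informative.)

P[X ≥ 22] ≤ 31/132 ≈ 0.234848.


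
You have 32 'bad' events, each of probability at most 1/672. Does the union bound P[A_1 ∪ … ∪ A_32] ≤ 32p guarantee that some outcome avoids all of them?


Union bound: P[∪_{i=1}^{32} A_i] ≤ Σ_i P[A_i] ≤ 32·p = 32·(1/672) = 1/21.
Numerically: 1/21 ≈ 0.0476.
Is 1/21 < 1? YES.
Since P[∪ A_i] ≤ 1/21 < 1, the complement has P[∩ A_i^c] ≥ 1 − 1/21 = 20/21 > 0, so some outcome avoids every A_i.

32·p = 1/21 ≈ 0.0476; existence CERTIFIED by the union bound.


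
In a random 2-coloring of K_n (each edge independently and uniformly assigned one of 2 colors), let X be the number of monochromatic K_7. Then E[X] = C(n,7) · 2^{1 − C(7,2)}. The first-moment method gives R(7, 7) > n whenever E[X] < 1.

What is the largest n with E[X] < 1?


We need C(n, 7) · 2^{1 − 21} < 1, i.e. C(n, 7) < 2^{21 − 1} = 1048576.
Check values of n near the boundary:
  n = 26: C(26, 7) = 657800; 657800 < 1048576? YES
  n = 27: C(27, 7) = 888030; 888030 < 1048576? YES
  n = 28: C(28, 7) = 1184040; 1184040 < 1048576? NO
The largest n with C(n, 7) < 1048576 is n = 27 (where E[X] = 444015/524288 ≈ 0.847). Hence R(7, 7) > 27, i.e. R(7, 7) ≥ 28.

Largest n = 27; hence R(7, 7) > 27.


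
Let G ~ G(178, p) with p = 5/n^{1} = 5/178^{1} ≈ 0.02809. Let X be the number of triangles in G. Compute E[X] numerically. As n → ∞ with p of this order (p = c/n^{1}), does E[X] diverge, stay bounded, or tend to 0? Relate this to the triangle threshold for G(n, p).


Number of potential triangles: C(178, 3) = 924176.
Each occurs with probability p³ ≈ (0.02809)³ ≈ 2.2164095e-05.
By linearity: E[X] = C(178, 3)·p³ ≈ 924176 · 2.2164095e-05 ≈ 20.48352.
Here α = 1, so p = 5/n is exactly at the triangle threshold p ~ 1/n. Asymptotically E[X] → c³/6 = 5³/6 = 125/6 ≈ 20.83333, a bounded constant. In this regime the triangle count is asymptotically Poisson(c³/6).

E[X] ≈ 20.48352; in regime p = Θ(1/n^{1}) E[X] stays bounded (at the triangle threshold p ~ 1/n).


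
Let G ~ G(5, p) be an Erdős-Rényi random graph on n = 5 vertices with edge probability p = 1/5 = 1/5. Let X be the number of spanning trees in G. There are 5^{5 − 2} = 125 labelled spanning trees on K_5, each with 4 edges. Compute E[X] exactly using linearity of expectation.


K_5 has 5^{5 − 2} = 125 labelled spanning trees.
For each such spanning tree H, let X_H = 1 if all 4 edges of H are present in G. Then P[X_H = 1] = p^{4} = (1/5)^{4} = 1/625.
Summing the indicators: E[X] = Σ_H E[X_H] = 125 · p^{4} = 125 · 1/625 = 1/5.
Numerically: E[X] ≈ 0.2.

E[X] = 125 · (1/5)^{4} = 1/5 ≈ 0.2.


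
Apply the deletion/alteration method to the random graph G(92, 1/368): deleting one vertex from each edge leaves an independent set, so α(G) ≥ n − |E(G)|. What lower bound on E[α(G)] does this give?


E[|E(G)|] = C(92, 2)·p = 4186 · (1/368) = 91/8.
E[α(G)] ≥ n − E[|E(G)|] = 92 − 91/8 = 645/8.
Numerically: ≈ 80.625000.
(This is only a lower bound; the true E[α(G)] may be larger.)

E[α(G)] ≥ 645/8 ≈ 80.625000.


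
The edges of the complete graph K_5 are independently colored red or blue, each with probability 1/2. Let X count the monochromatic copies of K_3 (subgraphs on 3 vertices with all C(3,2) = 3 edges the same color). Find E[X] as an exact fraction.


Let X = Σ_S X_S over the C(5, 3) = 10 subsets S of size 3, where X_S = 1 if the K_3 on S is monochromatic.
For a fixed S, the K_3 on S has C(3, 2) = 3 edges. P[all 3 edges red] = (1/2)^3, and likewise for blue, so P[monochromatic] = 2·(1/2)^3 = 2^{1 − 3} = 1/4.
Summing: E[X] = C(5, 3) · 2^{1 − 3} = 10 · 1/4 = 5/2.
Numerically: E[X] ≈ 2.500000.

E[X] = C(5,3)·2^(1−C(3,2)) = 5/2 ≈ 2.500000.


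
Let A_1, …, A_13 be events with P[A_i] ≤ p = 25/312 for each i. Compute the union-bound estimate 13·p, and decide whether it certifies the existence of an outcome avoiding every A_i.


Union bound: P[∪_{i=1}^{13} A_i] ≤ Σ_i P[A_i] ≤ 13·p = 13·(25/312) = 25/24.
Numerically: 25/24 ≈ 1.0417.
Is 25/24 < 1? NO.
Since the bound 25/24 is ≥ 1, the union bound is uninformative here; it does NOT by itself certify existence.

13·p = 25/24 ≈ 1.0417; existence NOT certified by the union bound.


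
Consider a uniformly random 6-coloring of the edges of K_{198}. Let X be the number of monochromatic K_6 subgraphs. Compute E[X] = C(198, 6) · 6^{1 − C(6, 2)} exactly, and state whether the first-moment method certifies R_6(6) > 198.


E[X] = C(198, 6) · 6^{1 − 15} = 77526225777 · 6^{−14} = 77526225777/78364164096.
As a reduced fraction: E[X] = 25842075259/26121388032 ≈ 0.989.
Is E[X] < 1? YES.
Since E[X] < 1, there exists a 6-coloring of K_{198} with no monochromatic K_6; hence R_6(6) > 198.

E[X] = 25842075259/26121388032 ≈ 0.989; E[X] < 1, so R_6(6) > 198.


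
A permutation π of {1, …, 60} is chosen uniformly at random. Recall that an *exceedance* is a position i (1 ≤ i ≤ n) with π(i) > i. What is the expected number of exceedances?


Write X = Σ_{i=1}^{60} X_i, where X_i = 1_{π(i) > i}.
For each fixed i, π(i) is uniform over {1, …, 60} (marginal of a uniform permutation), so P[π(i) > i] = (n − i)/n. Summing: Σ_{i=1}^{60} (n − i)/n = (0 + 1 + … + 59)/60 = 60(60 − 1)/(2·60) = (60 − 1)/2.
Hence E[X] = Σ_{i=1}^{60} (60 − i)/60 = 59/2 ≈ 29.500.

E[X] = 59/2 = 29.500.


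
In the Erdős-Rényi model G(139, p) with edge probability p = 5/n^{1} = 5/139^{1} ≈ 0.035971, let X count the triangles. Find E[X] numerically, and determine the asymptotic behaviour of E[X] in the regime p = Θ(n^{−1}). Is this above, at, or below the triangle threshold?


Number of potential triangles: C(139, 3) = 437989.
Each occurs with probability p³ ≈ (0.035971)³ ≈ 4.6544205e-05.
By linearity: E[X] = C(139, 3)·p³ ≈ 437989 · 4.6544205e-05 ≈ 20.38585.
Here α = 1, so p = 5/n is exactly at the triangle threshold p ~ 1/n. Asymptotically E[X] → c³/6 = 5³/6 = 125/6 ≈ 20.83333, a bounded constant. In this regime the triangle count is asymptotically Poisson(c³/6).

E[X] ≈ 20.38585; in regime p = Θ(1/n^{1}) E[X] stays bounded (at the triangle threshold p ~ 1/n).


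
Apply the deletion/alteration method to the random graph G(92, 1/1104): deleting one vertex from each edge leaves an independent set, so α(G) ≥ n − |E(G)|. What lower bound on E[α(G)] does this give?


E[|E(G)|] = C(92, 2)·p = 4186 · (1/1104) = 91/24.
E[α(G)] ≥ n − E[|E(G)|] = 92 − 91/24 = 2117/24.
Numerically: ≈ 88.20833.
(This is only a lower bound; the true E[α(G)] may be larger.)

E[α(G)] ≥ 2117/24 ≈ 88.20833.


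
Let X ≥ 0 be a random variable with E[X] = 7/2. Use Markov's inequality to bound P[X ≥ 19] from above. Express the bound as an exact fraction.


μ = E[X] = 7/2, a = 19.
Markov: P[X ≥ 19] ≤ μ/a = (7/2)/19 = 7/38.
Numerically: ≈ 0.18421.
(Since a = 19 > μ = 3.50000, the bound 7/38 is < 1 and informative.)

P[X ≥ 19] ≤ 7/38 ≈ 0.18421.


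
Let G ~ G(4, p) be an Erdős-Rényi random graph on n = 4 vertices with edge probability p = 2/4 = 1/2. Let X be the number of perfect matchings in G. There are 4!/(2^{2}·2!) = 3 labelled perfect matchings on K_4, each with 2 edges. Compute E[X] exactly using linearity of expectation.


K_4 has 4!/(2^{2}·2!) = 3 labelled perfect matchings.
For each such perfect matching H, let X_H = 1 if all 2 edges of H are present in G. Then P[X_H = 1] = p^{2} = (1/2)^{2} = 1/4.
Summing the indicators: E[X] = Σ_H E[X_H] = 3 · p^{2} = 3 · 1/4 = 3/4.
Numerically: E[X] ≈ 0.75.

E[X] = 3 · (1/2)^{2} = 3/4 ≈ 0.75.


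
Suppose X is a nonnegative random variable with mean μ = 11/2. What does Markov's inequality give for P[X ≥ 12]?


μ = E[X] = 11/2, a = 12.
Markov: P[X ≥ 12] ≤ μ/a = (11/2)/12 = 11/24.
Numerically: ≈ 0.458333.
(Since a = 12 > μ = 5.500000, the bound 11/24 is < 1 and informative.)

P[X ≥ 12] ≤ 11/24 ≈ 0.458333.


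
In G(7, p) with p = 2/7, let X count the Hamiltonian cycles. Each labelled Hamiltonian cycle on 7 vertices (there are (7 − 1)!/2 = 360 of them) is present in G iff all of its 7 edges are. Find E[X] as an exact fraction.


K_7 has (7 − 1)!/2 = 360 labelled Hamiltonian cycles.
For each such Hamiltonian cycle H, let X_H = 1 if all 7 edges of H are present in G. Then P[X_H = 1] = p^{7} = (2/7)^{7} = 128/823543.
Summing the indicators: E[X] = Σ_H E[X_H] = 360 · p^{7} = 360 · 128/823543 = 46080/823543.
Numerically: E[X] ≈ 0.055953.

E[X] = 360 · (2/7)^{7} = 46080/823543 ≈ 0.055953.


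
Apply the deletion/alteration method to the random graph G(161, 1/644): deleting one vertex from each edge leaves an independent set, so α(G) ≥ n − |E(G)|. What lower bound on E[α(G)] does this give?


E[|E(G)|] = C(161, 2)·p = 12880 · (1/644) = 20.
E[α(G)] ≥ n − E[|E(G)|] = 161 − 20 = 141.
Numerically: ≈ 141.00000.
(This is only a lower bound; the true E[α(G)] may be larger.)

E[α(G)] ≥ 141 ≈ 141.00000.


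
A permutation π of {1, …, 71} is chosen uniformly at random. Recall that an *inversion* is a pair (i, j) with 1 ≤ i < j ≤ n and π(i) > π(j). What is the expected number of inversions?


Write X = Σ X_I over the C(71, 2) = 2485 pairs i < j, with X_I the indicator of one inversion.
There are 2485 indicators.
For each fixed pair i < j, the values π(i) and π(j) are two distinct elements of {1, …, 71} in uniformly random order; by symmetry P[π(i) > π(j)] = 1/2.
By linearity: E[X] = 2485 · (1/2) = C(71, 2) · (1/2) = 2485/2 = 2485/2 ≈ 1242.500.

E[X] = 2485/2 = 1242.500.


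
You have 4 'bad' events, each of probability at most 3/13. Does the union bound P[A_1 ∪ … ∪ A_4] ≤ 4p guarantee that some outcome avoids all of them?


Union bound: P[∪_{i=1}^{4} A_i] ≤ Σ_i P[A_i] ≤ 4·p = 4·(3/13) = 12/13.
Numerically: 12/13 ≈ 0.9230769.
Is 12/13 < 1? YES.
Since P[∪ A_i] ≤ 12/13 < 1, the complement has P[∩ A_i^c] ≥ 1 − 12/13 = 1/13 > 0, so some outcome avoids every A_i.

4·p = 12/13 ≈ 0.9230769; existence CERTIFIED by the union bound.


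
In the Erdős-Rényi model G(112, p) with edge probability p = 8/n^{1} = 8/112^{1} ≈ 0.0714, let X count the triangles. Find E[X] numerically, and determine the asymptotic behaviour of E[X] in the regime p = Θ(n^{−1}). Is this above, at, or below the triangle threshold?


Number of potential triangles: C(112, 3) = 227920.
Each occurs with probability p³ ≈ (0.0714)³ ≈ 3.64431e-04.
By linearity: E[X] = C(112, 3)·p³ ≈ 227920 · 3.64431e-04 ≈ 83.061.
Here α = 1, so p = 8/n is exactly at the triangle threshold p ~ 1/n. Asymptotically E[X] → c³/6 = 8³/6 = 256/3 ≈ 85.333, a bounded constant. In this regime the triangle count is asymptotically Poisson(c³/6).

E[X] ≈ 83.061; in regime p = Θ(1/n^{1}) E[X] stays bounded (at the triangle threshold p ~ 1/n).


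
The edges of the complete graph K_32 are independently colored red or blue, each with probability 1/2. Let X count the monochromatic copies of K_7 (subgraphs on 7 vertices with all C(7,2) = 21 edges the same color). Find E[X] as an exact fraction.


Let X = Σ_S X_S over the C(32, 7) = 3365856 subsets S of size 7, where X_S = 1 if the K_7 on S is monochromatic.
For a fixed S, the K_7 on S has C(7, 2) = 21 edges. P[all 21 edges red] = (1/2)^21, and likewise for blue, so P[monochromatic] = 2·(1/2)^21 = 2^{1 − 21} = 1/1048576.
Summing: E[X] = C(32, 7) · 2^{1 − 21} = 3365856 · 1/1048576 = 105183/32768.
Numerically: E[X] ≈ 3.2099.

E[X] = C(32,7)·2^(1−C(7,2)) = 105183/32768 ≈ 3.2099.


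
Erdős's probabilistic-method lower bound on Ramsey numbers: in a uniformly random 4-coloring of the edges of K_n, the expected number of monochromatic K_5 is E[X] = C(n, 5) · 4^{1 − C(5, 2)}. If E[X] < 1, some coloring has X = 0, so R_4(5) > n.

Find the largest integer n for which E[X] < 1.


We need C(n, 5) · 4^{1 − 10} < 1, i.e. C(n, 5) < 4^{10 − 1} = 262144.
Check values of n near the boundary:
  n = 28: C(28, 5) = 98280; 98280 < 262144? YES
  n = 29: C(29, 5) = 118755; 118755 < 262144? YES
  n = 30: C(30, 5) = 142506; 142506 < 262144? YES
  n = 31: C(31, 5) = 169911; 169911 < 262144? YES
  n = 32: C(32, 5) = 201376; 201376 < 262144? YES
  n = 33: C(33, 5) = 237336; 237336 < 262144? YES
  n = 34: C(34, 5) = 278256; 278256 < 262144? NO
  n = 35: C(35, 5) = 324632; 324632 < 262144? NO
The largest n with C(n, 5) < 262144 is n = 33 (where E[X] = 29667/32768 ≈ 0.9053650). Hence R_4(5) > 33, i.e. R_4(5) ≥ 34.

Largest n = 33; hence R_4(5) > 33.


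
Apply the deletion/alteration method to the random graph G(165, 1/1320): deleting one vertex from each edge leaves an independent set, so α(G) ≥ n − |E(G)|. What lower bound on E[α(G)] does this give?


E[|E(G)|] = C(165, 2)·p = 13530 · (1/1320) = 41/4.
E[α(G)] ≥ n − E[|E(G)|] = 165 − 41/4 = 619/4.
Numerically: ≈ 154.75000.
(This is only a lower bound; the true E[α(G)] may be larger.)

E[α(G)] ≥ 619/4 ≈ 154.75000.


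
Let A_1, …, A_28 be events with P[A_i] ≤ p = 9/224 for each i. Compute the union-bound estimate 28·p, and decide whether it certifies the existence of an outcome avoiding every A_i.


Union bound: P[∪_{i=1}^{28} A_i] ≤ Σ_i P[A_i] ≤ 28·p = 28·(9/224) = 9/8.
Numerically: 9/8 ≈ 1.1250.
Is 9/8 < 1? NO.
Since the bound 9/8 is ≥ 1, the union bound is uninformative here; it does NOT by itself certify existence.

28·p = 9/8 ≈ 1.1250; existence NOT certified by the union bound.


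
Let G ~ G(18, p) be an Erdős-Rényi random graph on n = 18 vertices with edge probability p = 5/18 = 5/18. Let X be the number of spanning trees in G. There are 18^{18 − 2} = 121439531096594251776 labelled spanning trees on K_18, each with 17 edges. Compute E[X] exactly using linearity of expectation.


K_18 has 18^{18 − 2} = 121439531096594251776 labelled spanning trees.
For each such spanning tree H, let X_H = 1 if all 17 edges of H are present in G. Then P[X_H = 1] = p^{17} = (5/18)^{17} = 762939453125/2185911559738696531968.
By linearity: E[X] = Σ_H E[X_H] = 121439531096594251776 · p^{17} = 121439531096594251776 · 762939453125/2185911559738696531968 = 762939453125/18.
Numerically: E[X] ≈ 4.2386e+10.

E[X] = 121439531096594251776 · (5/18)^{17} = 762939453125/18 ≈ 4.2386e+10.


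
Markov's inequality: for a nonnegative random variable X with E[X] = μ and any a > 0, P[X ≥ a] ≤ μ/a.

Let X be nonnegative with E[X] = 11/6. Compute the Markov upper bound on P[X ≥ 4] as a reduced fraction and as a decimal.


μ = E[X] = 11/6, a = 4.
Markov: P[X ≥ 4] ≤ μ/a = (11/6)/4 = 11/24.
Numerically: ≈ 0.458.
(Since a = 4 > μ = 1.833, the bound 11/24 is < 1 and informative.)

P[X ≥ 4] ≤ 11/24 ≈ 0.458.
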